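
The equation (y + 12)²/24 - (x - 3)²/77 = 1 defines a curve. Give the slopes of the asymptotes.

Center (3, -12). The positive term is the y-term, so the transverse axis is vertical; a² = 24, b² = 77.
For a vertical hyperbola the asymptotes have slope ±a/b.
Here that is ±2√6/√77 = ±2√462/77.

2√462/77 and -2√462/77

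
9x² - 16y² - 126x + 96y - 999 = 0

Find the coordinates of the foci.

(-8, 3) and (22, 3)

9(x² - 14x) -16(y² - 6y) = 999
Completing the square gives 9(x - 7)² -16(y - 3)² = 999 + 441 - 144 = 1296.
Dividing both sides by 1296: (x - 7)²/144 - (y - 3)²/81 = 1
Hyperbola, center (7, 3), transverse axis horizontal; a² = 144, b² = 81.
c² = a² + b² = 144 + 81 = 225, so c = 15.
Foci lie on the horizontal axis through the center: (h ± c, k).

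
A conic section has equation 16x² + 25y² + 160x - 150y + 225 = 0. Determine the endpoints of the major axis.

Group: 16(x² + 10x) + 25(y² - 6y) = -225
Complete the square: 16(x + 5)² + 25(y - 3)² = -225 + 400 + 225 = 400
Divide by 400: (x + 5)²/25 + (y - 3)²/16 = 1
Ellipse, center (-5, 3), major axis horizontal; a² = 25, b² = 16.
a = 5. Vertices at (h ± a, k).

(-10, 3) and (0, 3)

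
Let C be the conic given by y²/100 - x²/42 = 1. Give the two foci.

(0, 0 - √142) and (0, 0 + √142)

Center (0, 0). The positive term is the y-term, so the transverse axis is vertical; a² = 100, b² = 42.
c² = a² + b² = 100 + 42 = 142, so c = √142.
Foci lie on the vertical axis through the center: (h, k ± c).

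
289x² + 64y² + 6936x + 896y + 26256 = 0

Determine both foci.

Rearranging, 289(x² + 24x) + 64(y² + 14y) = -26256.
Completing the square gives 289(x + 12)² + 64(y + 7)² = -26256 + 41616 + 3136 = 18496.
Divide by 18496: (x + 12)²/64 + (y + 7)²/289 = 1
Ellipse, center (-12, -7), major axis vertical; a² = 289, b² = 64.
c² = a² - b² = 289 - 64 = 225, so c = 15.
Foci lie on the vertical axis through the center: (h, k ± c).

(-12, -22) and (-12, 8)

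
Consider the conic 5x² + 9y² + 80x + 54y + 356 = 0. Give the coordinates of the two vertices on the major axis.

Collect terms: 5(x² + 16x) + 9(y² + 6y) = -356
Complete the square: 5(x + 8)² + 9(y + 3)² = -356 + 320 + 81 = 45
Divide by 45: (x + 8)²/9 + (y + 3)²/5 = 1
Ellipse, center (-8, -3), major axis horizontal; a² = 9, b² = 5.
a = 3. Vertices at (h ± a, k).

(-11, -3) and (-5, -3)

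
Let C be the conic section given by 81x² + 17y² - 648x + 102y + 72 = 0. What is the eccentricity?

Group: 81(x² - 8x) + 17(y² + 6y) = -72
Complete the square in x and y: 81(x - 4)² + 17(y + 3)² = -72 + 1296 + 153 = 1377
Divide through by 1377 to get (x - 4)²/17 + (y + 3)²/81 = 1.
Ellipse, center (4, -3), major axis vertical; a² = 81, b² = 17.
c² = a² - b² = 64, so c = 8.
e = c/a = 8/9.

e = 8/9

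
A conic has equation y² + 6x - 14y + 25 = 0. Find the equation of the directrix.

Only y is squared. Complete the square in y: (y - 7)² = -6(x - 4).
Vertex (4, 7); 4p = -6 so p = -3/2. Opens left.
Directrix is the vertical line x = h − p = 4 − (-3/2) = 11/2.

x = 11/2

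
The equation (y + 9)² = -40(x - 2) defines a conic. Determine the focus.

Vertex (2, -9); 4p = -40 so p = -10. Opens left.
Focus is p units from the vertex along the axis: (h + p, k).

(-8, -9)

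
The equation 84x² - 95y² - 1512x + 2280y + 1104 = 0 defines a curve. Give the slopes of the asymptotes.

2√1995/95 and -2√1995/95

Group: 84(x² - 18x) -95(y² - 24y) = -1104
84(x - 9)² -95(y - 12)² = -1104 + 6804 - 13680 = -7980
Divide through by -7980 to get (y - 12)²/84 - (x - 9)²/95 = 1.
Hyperbola, center (9, 12), transverse axis vertical; a² = 84, b² = 95.
For a vertical hyperbola the asymptotes have slope ±a/b.
Here that is ±2√21/√95 = ±2√1995/95.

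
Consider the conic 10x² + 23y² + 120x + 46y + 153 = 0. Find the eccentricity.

e = √299/23

Group the x- and y-terms: 10(x² + 12x) + 23(y² + 2y) = -153
10(x + 6)² + 23(y + 1)² = -153 + 360 + 23 = 230
Dividing both sides by 230: (x + 6)²/23 + (y + 1)²/10 = 1
Ellipse, center (-6, -1), major axis horizontal; a² = 23, b² = 10.
c² = a² - b² = 13, so c = √13.
e = c/a = √13/√23 = √299/23.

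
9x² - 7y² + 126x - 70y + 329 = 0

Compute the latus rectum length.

Group: 9(x² + 14x) -7(y² + 10y) = -329
Complete the square in x and y: 9(x + 7)² -7(y + 5)² = -329 + 441 - 175 = -63
Divide by -63: (y + 5)²/9 - (x + 7)²/7 = 1
Hyperbola, center (-7, -5), transverse axis vertical; a² = 9, b² = 7.
Latus rectum length = 2b²/a = 2·7/3 = 14/3.

14/3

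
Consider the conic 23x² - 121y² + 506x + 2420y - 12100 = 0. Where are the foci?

23(x² + 22x) -121(y² - 20y) = 12100
23(x + 11)² -121(y - 10)² = 12100 + 2783 - 12100 = 2783
Divide by 2783: (x + 11)²/121 - (y - 10)²/23 = 1
Hyperbola, center (-11, 10), transverse axis horizontal; a² = 121, b² = 23.
c² = a² + b² = 121 + 23 = 144, so c = 12.
Foci lie on the horizontal axis through the center: (h ± c, k).

(-23, 10) and (1, 10)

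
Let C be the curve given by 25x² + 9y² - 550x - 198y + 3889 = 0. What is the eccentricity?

Rearranging, 25(x² - 22x) + 9(y² - 22y) = -3889.
Completing the square gives 25(x - 11)² + 9(y - 11)² = -3889 + 3025 + 1089 = 225.
Divide through by 225 to get (x - 11)²/9 + (y - 11)²/25 = 1.
Ellipse, center (11, 11), major axis vertical; a² = 25, b² = 9.
c² = a² - b² = 16, so c = 4.
e = c/a = 4/5.

e = 4/5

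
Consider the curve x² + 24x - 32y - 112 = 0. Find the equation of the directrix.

Only x is squared. Complete the square in x: (x + 12)² = 32(y + 8).
Vertex (-12, -8); 4p = 32 so p = 8. Opens up.
Directrix is the horizontal line y = k − p = -8 − (8) = -16.

y = -16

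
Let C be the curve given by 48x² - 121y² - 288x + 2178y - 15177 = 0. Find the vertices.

(-8, 9) and (14, 9)

Group the x- and y-terms: 48(x² - 6x) -121(y² - 18y) = 15177
48(x - 3)² -121(y - 9)² = 15177 + 432 - 9801 = 5808
Dividing both sides by 5808: (x - 3)²/121 - (y - 9)²/48 = 1
Hyperbola, center (3, 9), transverse axis horizontal; a² = 121, b² = 48.
a = 11. Vertices at (h ± a, k).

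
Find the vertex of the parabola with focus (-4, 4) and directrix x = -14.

(-9, 4)

The vertex is the midpoint between the focus and the directrix along the axis of symmetry.
Axis is horizontal (directrix is vertical). Vertex x-coordinate = (-4 + (-14))/2 = -9; y-coordinate = 4.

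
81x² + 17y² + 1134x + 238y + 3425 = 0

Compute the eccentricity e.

Collect terms: 81(x² + 14x) + 17(y² + 14y) = -3425
Completing the square gives 81(x + 7)² + 17(y + 7)² = -3425 + 3969 + 833 = 1377.
Dividing both sides by 1377: (x + 7)²/17 + (y + 7)²/81 = 1
Ellipse, center (-7, -7), major axis vertical; a² = 81, b² = 17.
c² = a² - b² = 64, so c = 8.
e = c/a = 8/9.

e = 8/9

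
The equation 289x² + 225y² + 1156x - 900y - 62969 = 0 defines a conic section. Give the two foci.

Group the x- and y-terms: 289(x² + 4x) + 225(y² - 4y) = 62969
Completing the square gives 289(x + 2)² + 225(y - 2)² = 62969 + 1156 + 900 = 65025.
Divide by 65025: (x + 2)²/225 + (y - 2)²/289 = 1
Ellipse, center (-2, 2), major axis vertical; a² = 289, b² = 225.
c² = a² - b² = 289 - 225 = 64, so c = 8.
Foci lie on the vertical axis through the center: (h, k ± c).

(-2, -6) and (-2, 10)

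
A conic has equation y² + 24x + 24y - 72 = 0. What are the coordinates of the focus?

Only y is squared. Complete the square in y: (y + 12)² = -24(x - 9).
Vertex (9, -12); 4p = -24 so p = -6. Opens left.
Focus is p units from the vertex along the axis: (h + p, k).

(3, -12)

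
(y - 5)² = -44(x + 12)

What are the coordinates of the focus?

(-23, 5)

Vertex (-12, 5); 4p = -44 so p = -11. Opens left.
Focus is p units from the vertex along the axis: (h + p, k).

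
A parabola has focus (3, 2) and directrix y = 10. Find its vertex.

(3, 6)

The vertex is the midpoint between the focus and the directrix along the axis of symmetry.
Axis is vertical (directrix is horizontal). Vertex y-coordinate = (2 + 10)/2 = 6; x-coordinate = 3.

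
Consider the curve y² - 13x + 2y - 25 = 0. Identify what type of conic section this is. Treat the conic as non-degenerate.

parabola

No xy term. Coefficients of x² and y² are A = 0, C = 1.
Exactly one squared variable ⇒ parabola.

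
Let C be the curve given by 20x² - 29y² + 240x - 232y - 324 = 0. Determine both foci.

(-13, -4) and (1, -4)

Group the x- and y-terms: 20(x² + 12x) -29(y² + 8y) = 324
Complete the square: 20(x + 6)² -29(y + 4)² = 324 + 720 - 464 = 580
Divide through by 580 to get (x + 6)²/29 - (y + 4)²/20 = 1.
Hyperbola, center (-6, -4), transverse axis horizontal; a² = 29, b² = 20.
c² = a² + b² = 29 + 20 = 49, so c = 7.
Foci lie on the horizontal axis through the center: (h ± c, k).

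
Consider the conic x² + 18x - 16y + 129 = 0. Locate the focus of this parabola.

Only x is squared. Complete the square in x: (x + 9)² = 16(y - 3).
Vertex (-9, 3); 4p = 16 so p = 4. Opens up.
Focus is p units from the vertex along the axis: (h, k + p).

(-9, 7)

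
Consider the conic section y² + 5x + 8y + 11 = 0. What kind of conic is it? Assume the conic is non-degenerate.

parabola

No xy term. Coefficients of x² and y² are A = 0, C = 1.
Exactly one squared variable ⇒ parabola.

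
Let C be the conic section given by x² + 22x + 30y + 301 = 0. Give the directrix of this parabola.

y = 3/2

Only x is squared. Complete the square in x: (x + 11)² = -30(y + 6).
Vertex (-11, -6); 4p = -30 so p = -15/2. Opens down.
Directrix is the horizontal line y = k − p = -6 − (-15/2) = 3/2.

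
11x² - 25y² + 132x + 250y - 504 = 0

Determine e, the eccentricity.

Group: 11(x² + 12x) -25(y² - 10y) = 504
Completing the square gives 11(x + 6)² -25(y - 5)² = 504 + 396 - 625 = 275.
Dividing both sides by 275: (x + 6)²/25 - (y - 5)²/11 = 1
Hyperbola, center (-6, 5), transverse axis horizontal; a² = 25, b² = 11.
c² = a² + b² = 36, so c = 6.
e = c/a = 6/5.

e = 6/5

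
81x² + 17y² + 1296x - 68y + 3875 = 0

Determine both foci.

Group: 81(x² + 16x) + 17(y² - 4y) = -3875
81(x + 8)² + 17(y - 2)² = -3875 + 5184 + 68 = 1377
Dividing both sides by 1377: (x + 8)²/17 + (y - 2)²/81 = 1
Ellipse, center (-8, 2), major axis vertical; a² = 81, b² = 17.
c² = a² - b² = 81 - 17 = 64, so c = 8.
Foci lie on the vertical axis through the center: (h, k ± c).

(-8, -6) and (-8, 10)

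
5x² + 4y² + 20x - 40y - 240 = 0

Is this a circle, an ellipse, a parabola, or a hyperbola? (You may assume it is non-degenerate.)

No xy term. Coefficients of x² and y² are A = 5, C = 4.
A and C have the same sign but A ≠ C ⇒ ellipse.

ellipse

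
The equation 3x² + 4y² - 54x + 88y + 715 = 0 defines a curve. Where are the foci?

Group: 3(x² - 18x) + 4(y² + 22y) = -715
3(x - 9)² + 4(y + 11)² = -715 + 243 + 484 = 12
Divide by 12: (x - 9)²/4 + (y + 11)²/3 = 1
Ellipse, center (9, -11), major axis horizontal; a² = 4, b² = 3.
c² = a² - b² = 4 - 3 = 1, so c = 1.
Foci lie on the horizontal axis through the center: (h ± c, k).

(8, -11) and (10, -11)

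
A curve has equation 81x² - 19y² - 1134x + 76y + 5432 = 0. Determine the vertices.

Group: 81(x² - 14x) -19(y² - 4y) = -5432
Complete the square in x and y: 81(x - 7)² -19(y - 2)² = -5432 + 3969 - 76 = -1539
Divide by -1539: (y - 2)²/81 - (x - 7)²/19 = 1
Hyperbola, center (7, 2), transverse axis vertical; a² = 81, b² = 19.
a = 9. Vertices at (h, k ± a).

(7, -7) and (7, 11)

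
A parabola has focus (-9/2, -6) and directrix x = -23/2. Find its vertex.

The vertex is the midpoint between the focus and the directrix along the axis of symmetry.
Axis is horizontal (directrix is vertical). Vertex x-coordinate = (-9/2 + (-23/2))/2 = -8; y-coordinate = -6.

(-8, -6)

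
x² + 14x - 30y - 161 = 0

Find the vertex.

Only x is squared. Complete the square in x: (x + 7)² = 30(y + 7).
Vertex (-7, -7); 4p = 30 so p = 15/2. Opens up.

(-7, -7)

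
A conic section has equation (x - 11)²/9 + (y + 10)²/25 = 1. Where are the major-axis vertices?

(11, -15) and (11, -5)

Center (11, -10). The larger denominator 25 sits under the y-term, so the major axis is vertical; a² = 25, b² = 9.
a = 5. Vertices at (h, k ± a).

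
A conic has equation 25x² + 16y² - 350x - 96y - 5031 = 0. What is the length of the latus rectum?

25(x² - 14x) + 16(y² - 6y) = 5031
Complete the square: 25(x - 7)² + 16(y - 3)² = 5031 + 1225 + 144 = 6400
Divide through by 6400 to get (x - 7)²/256 + (y - 3)²/400 = 1.
Ellipse, center (7, 3), major axis vertical; a² = 400, b² = 256.
Latus rectum length = 2b²/a = 2·256/20 = 128/5.

128/5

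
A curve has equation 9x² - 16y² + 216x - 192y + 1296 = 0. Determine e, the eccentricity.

Group the x- and y-terms: 9(x² + 24x) -16(y² + 12y) = -1296
Complete the square in x and y: 9(x + 12)² -16(y + 6)² = -1296 + 1296 - 576 = -576
Dividing both sides by -576: (y + 6)²/36 - (x + 12)²/64 = 1
Hyperbola, center (-12, -6), transverse axis vertical; a² = 36, b² = 64.
c² = a² + b² = 100, so c = 10.
e = c/a = 10/6 = 5/3.

e = 5/3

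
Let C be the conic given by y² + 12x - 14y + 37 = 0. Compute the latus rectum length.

12

Only y is squared. Complete the square in y: (y - 7)² = -12(x - 1).
Vertex (1, 7); 4p = -12 so p = -3. Opens left.
Latus rectum length = |4p| = 12.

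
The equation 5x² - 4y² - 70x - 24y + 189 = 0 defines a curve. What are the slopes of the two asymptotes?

Group the x- and y-terms: 5(x² - 14x) -4(y² + 6y) = -189
5(x - 7)² -4(y + 3)² = -189 + 245 - 36 = 20
Dividing both sides by 20: (x - 7)²/4 - (y + 3)²/5 = 1
Hyperbola, center (7, -3), transverse axis horizontal; a² = 4, b² = 5.
For a horizontal hyperbola the asymptotes have slope ±b/a.
Here that is ±√5/2.

√5/2 and -√5/2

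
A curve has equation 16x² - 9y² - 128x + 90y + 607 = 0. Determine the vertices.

(4, -3) and (4, 13)

Group: 16(x² - 8x) -9(y² - 10y) = -607
Completing the square gives 16(x - 4)² -9(y - 5)² = -607 + 256 - 225 = -576.
Divide by -576: (y - 5)²/64 - (x - 4)²/36 = 1
Hyperbola, center (4, 5), transverse axis vertical; a² = 64, b² = 36.
a = 8. Vertices at (h, k ± a).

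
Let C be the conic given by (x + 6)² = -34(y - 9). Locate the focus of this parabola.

Vertex (-6, 9); 4p = -34 so p = -17/2. Opens down.
Focus is p units from the vertex along the axis: (h, k + p).

(-6, 1/2)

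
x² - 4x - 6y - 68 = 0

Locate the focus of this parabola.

(2, -21/2)

Only x is squared. Complete the square in x: (x - 2)² = 6(y + 12).
Vertex (2, -12); 4p = 6 so p = 3/2. Opens up.
Focus is p units from the vertex along the axis: (h, k + p).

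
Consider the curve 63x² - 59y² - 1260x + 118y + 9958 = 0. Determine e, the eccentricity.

e = √854/21

Collect terms: 63(x² - 20x) -59(y² - 2y) = -9958
63(x - 10)² -59(y - 1)² = -9958 + 6300 - 59 = -3717
Dividing both sides by -3717: (y - 1)²/63 - (x - 10)²/59 = 1
Hyperbola, center (10, 1), transverse axis vertical; a² = 63, b² = 59.
c² = a² + b² = 122, so c = √122.
e = c/a = √122/3√7 = √854/21.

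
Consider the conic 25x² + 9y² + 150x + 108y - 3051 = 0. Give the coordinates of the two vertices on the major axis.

Group: 25(x² + 6x) + 9(y² + 12y) = 3051
Complete the square: 25(x + 3)² + 9(y + 6)² = 3051 + 225 + 324 = 3600
Divide by 3600: (x + 3)²/144 + (y + 6)²/400 = 1
Ellipse, center (-3, -6), major axis vertical; a² = 400, b² = 144.
a = 20. Vertices at (h, k ± a).

(-3, -26) and (-3, 14)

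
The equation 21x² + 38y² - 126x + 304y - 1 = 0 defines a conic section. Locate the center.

21(x² - 6x) + 38(y² + 8y) = 1
21(x - 3)² + 38(y + 4)² = 1 + 189 + 608 = 798
Dividing both sides by 798: (x - 3)²/38 + (y + 4)²/21 = 1
Ellipse with center (3, -4).

(3, -4)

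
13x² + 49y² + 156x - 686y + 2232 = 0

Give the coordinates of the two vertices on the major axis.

Group: 13(x² + 12x) + 49(y² - 14y) = -2232
13(x + 6)² + 49(y - 7)² = -2232 + 468 + 2401 = 637
Dividing both sides by 637: (x + 6)²/49 + (y - 7)²/13 = 1
Ellipse, center (-6, 7), major axis horizontal; a² = 49, b² = 13.
a = 7. Vertices at (h ± a, k).

(-13, 7) and (1, 7)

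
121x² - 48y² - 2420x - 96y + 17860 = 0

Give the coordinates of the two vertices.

(10, -12) and (10, 10)

Collect terms: 121(x² - 20x) -48(y² + 2y) = -17860
121(x - 10)² -48(y + 1)² = -17860 + 12100 - 48 = -5808
Divide by -5808: (y + 1)²/121 - (x - 10)²/48 = 1
Hyperbola, center (10, -1), transverse axis vertical; a² = 121, b² = 48.
a = 11. Vertices at (h, k ± a).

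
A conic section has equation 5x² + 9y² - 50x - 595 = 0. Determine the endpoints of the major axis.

(-7, 0) and (17, 0)

Group the x- and y-terms: 5(x² - 10x) + 9y² = 595
Complete the square: 5(x - 5)² + 9y² = 595 + 125 + 0 = 720
Divide through by 720 to get (x - 5)²/144 + y²/80 = 1.
Ellipse, center (5, 0), major axis horizontal; a² = 144, b² = 80.
a = 12. Vertices at (h ± a, k).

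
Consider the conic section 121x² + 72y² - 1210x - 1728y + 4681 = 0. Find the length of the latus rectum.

Rearranging, 121(x² - 10x) + 72(y² - 24y) = -4681.
Complete the square in x and y: 121(x - 5)² + 72(y - 12)² = -4681 + 3025 + 10368 = 8712
Divide through by 8712 to get (x - 5)²/72 + (y - 12)²/121 = 1.
Ellipse, center (5, 12), major axis vertical; a² = 121, b² = 72.
Latus rectum length = 2b²/a = 2·72/11 = 144/11.

144/11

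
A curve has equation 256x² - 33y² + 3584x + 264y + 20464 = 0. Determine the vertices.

(-7, -12) and (-7, 20)

Group the x- and y-terms: 256(x² + 14x) -33(y² - 8y) = -20464
256(x + 7)² -33(y - 4)² = -20464 + 12544 - 528 = -8448
Divide by -8448: (y - 4)²/256 - (x + 7)²/33 = 1
Hyperbola, center (-7, 4), transverse axis vertical; a² = 256, b² = 33.
a = 16. Vertices at (h, k ± a).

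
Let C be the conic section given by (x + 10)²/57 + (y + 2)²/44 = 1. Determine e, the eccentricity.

e = √741/57

Center (-10, -2). The larger denominator 57 sits under the x-term, so the major axis is horizontal; a² = 57, b² = 44.
c² = a² - b² = 13, so c = √13.
e = c/a = √13/√57 = √741/57.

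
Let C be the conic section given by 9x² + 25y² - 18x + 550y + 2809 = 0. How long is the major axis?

10

Rearranging, 9(x² - 2x) + 25(y² + 22y) = -2809.
9(x - 1)² + 25(y + 11)² = -2809 + 9 + 3025 = 225
Dividing both sides by 225: (x - 1)²/25 + (y + 11)²/9 = 1
Ellipse, center (1, -11), major axis horizontal; a² = 25, b² = 9.
a² = 25 so a = 5; the major axis has length 2a = 10.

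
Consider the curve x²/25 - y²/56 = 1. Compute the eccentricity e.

Center (0, 0). The positive term is the x-term, so the transverse axis is horizontal; a² = 25, b² = 56.
c² = a² + b² = 81, so c = 9.
e = c/a = 9/5.

e = 9/5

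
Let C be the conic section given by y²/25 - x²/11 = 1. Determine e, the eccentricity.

e = 6/5

Center (0, 0). The positive term is the y-term, so the transverse axis is vertical; a² = 25, b² = 11.
c² = a² + b² = 36, so c = 6.
e = c/a = 6/5.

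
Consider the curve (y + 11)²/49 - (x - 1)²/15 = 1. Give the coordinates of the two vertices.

(1, -18) and (1, -4)

Center (1, -11). The positive term is the y-term, so the transverse axis is vertical; a² = 49, b² = 15.
a = 7. Vertices at (h, k ± a).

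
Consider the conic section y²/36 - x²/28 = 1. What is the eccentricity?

Center (0, 0). The positive term is the y-term, so the transverse axis is vertical; a² = 36, b² = 28.
c² = a² + b² = 64, so c = 8.
e = c/a = 8/6 = 4/3.

e = 4/3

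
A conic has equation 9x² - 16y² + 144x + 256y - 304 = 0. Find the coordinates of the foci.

(-8, 3) and (-8, 13)

Group the x- and y-terms: 9(x² + 16x) -16(y² - 16y) = 304
Complete the square in x and y: 9(x + 8)² -16(y - 8)² = 304 + 576 - 1024 = -144
Divide through by -144 to get (y - 8)²/9 - (x + 8)²/16 = 1.
Hyperbola, center (-8, 8), transverse axis vertical; a² = 9, b² = 16.
c² = a² + b² = 9 + 16 = 25, so c = 5.
Foci lie on the vertical axis through the center: (h, k ± c).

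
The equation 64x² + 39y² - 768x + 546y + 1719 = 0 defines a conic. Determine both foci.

Group: 64(x² - 12x) + 39(y² + 14y) = -1719
Complete the square: 64(x - 6)² + 39(y + 7)² = -1719 + 2304 + 1911 = 2496
Divide through by 2496 to get (x - 6)²/39 + (y + 7)²/64 = 1.
Ellipse, center (6, -7), major axis vertical; a² = 64, b² = 39.
c² = a² - b² = 64 - 39 = 25, so c = 5.
Foci lie on the vertical axis through the center: (h, k ± c).

(6, -12) and (6, -2)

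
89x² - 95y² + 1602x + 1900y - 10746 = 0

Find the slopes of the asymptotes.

√8455/95 and -√8455/95

Rearranging, 89(x² + 18x) -95(y² - 20y) = 10746.
Completing the square gives 89(x + 9)² -95(y - 10)² = 10746 + 7209 - 9500 = 8455.
Divide by 8455: (x + 9)²/95 - (y - 10)²/89 = 1
Hyperbola, center (-9, 10), transverse axis horizontal; a² = 95, b² = 89.
For a horizontal hyperbola the asymptotes have slope ±b/a.
Here that is ±√89/√95 = ±√8455/95.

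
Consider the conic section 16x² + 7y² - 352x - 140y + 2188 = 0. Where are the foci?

Collect terms: 16(x² - 22x) + 7(y² - 20y) = -2188
Complete the square in x and y: 16(x - 11)² + 7(y - 10)² = -2188 + 1936 + 700 = 448
Divide by 448: (x - 11)²/28 + (y - 10)²/64 = 1
Ellipse, center (11, 10), major axis vertical; a² = 64, b² = 28.
c² = a² - b² = 64 - 28 = 36, so c = 6.
Foci lie on the vertical axis through the center: (h, k ± c).

(11, 4) and (11, 16)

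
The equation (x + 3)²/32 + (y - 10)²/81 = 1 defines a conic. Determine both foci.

Center (-3, 10). The larger denominator 81 sits under the y-term, so the major axis is vertical; a² = 81, b² = 32.
c² = a² - b² = 81 - 32 = 49, so c = 7.
Foci lie on the vertical axis through the center: (h, k ± c).

(-3, 3) and (-3, 17)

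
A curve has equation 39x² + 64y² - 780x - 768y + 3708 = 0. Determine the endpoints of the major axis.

(2, 6) and (18, 6)

Group: 39(x² - 20x) + 64(y² - 12y) = -3708
Complete the square in x and y: 39(x - 10)² + 64(y - 6)² = -3708 + 3900 + 2304 = 2496
Divide through by 2496 to get (x - 10)²/64 + (y - 6)²/39 = 1.
Ellipse, center (10, 6), major axis horizontal; a² = 64, b² = 39.
a = 8. Vertices at (h ± a, k).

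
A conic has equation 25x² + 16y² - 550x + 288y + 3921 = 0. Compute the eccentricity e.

e = 3/5

Group the x- and y-terms: 25(x² - 22x) + 16(y² + 18y) = -3921
Complete the square: 25(x - 11)² + 16(y + 9)² = -3921 + 3025 + 1296 = 400
Divide by 400: (x - 11)²/16 + (y + 9)²/25 = 1
Ellipse, center (11, -9), major axis vertical; a² = 25, b² = 16.
c² = a² - b² = 9, so c = 3.
e = c/a = 3/5.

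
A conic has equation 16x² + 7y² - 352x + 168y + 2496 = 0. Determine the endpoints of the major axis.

(11, -20) and (11, -4)

Collect terms: 16(x² - 22x) + 7(y² + 24y) = -2496
Complete the square: 16(x - 11)² + 7(y + 12)² = -2496 + 1936 + 1008 = 448
Divide through by 448 to get (x - 11)²/28 + (y + 12)²/64 = 1.
Ellipse, center (11, -12), major axis vertical; a² = 64, b² = 28.
a = 8. Vertices at (h, k ± a).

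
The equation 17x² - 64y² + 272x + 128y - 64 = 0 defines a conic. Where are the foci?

(-17, 1) and (1, 1)

Rearranging, 17(x² + 16x) -64(y² - 2y) = 64.
Completing the square gives 17(x + 8)² -64(y - 1)² = 64 + 1088 - 64 = 1088.
Divide through by 1088 to get (x + 8)²/64 - (y - 1)²/17 = 1.
Hyperbola, center (-8, 1), transverse axis horizontal; a² = 64, b² = 17.
c² = a² + b² = 64 + 17 = 81, so c = 9.
Foci lie on the horizontal axis through the center: (h ± c, k).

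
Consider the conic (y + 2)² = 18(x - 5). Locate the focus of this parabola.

(19/2, -2)

Vertex (5, -2); 4p = 18 so p = 9/2. Opens right.
Focus is p units from the vertex along the axis: (h + p, k).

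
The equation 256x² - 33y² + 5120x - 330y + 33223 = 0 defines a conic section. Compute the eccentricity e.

Group: 256(x² + 20x) -33(y² + 10y) = -33223
Completing the square gives 256(x + 10)² -33(y + 5)² = -33223 + 25600 - 825 = -8448.
Divide by -8448: (y + 5)²/256 - (x + 10)²/33 = 1
Hyperbola, center (-10, -5), transverse axis vertical; a² = 256, b² = 33.
c² = a² + b² = 289, so c = 17.
e = c/a = 17/16.

e = 17/16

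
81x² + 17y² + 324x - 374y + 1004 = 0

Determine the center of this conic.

(-2, 11)

Collect terms: 81(x² + 4x) + 17(y² - 22y) = -1004
Complete the square in x and y: 81(x + 2)² + 17(y - 11)² = -1004 + 324 + 2057 = 1377
Dividing both sides by 1377: (x + 2)²/17 + (y - 11)²/81 = 1
Ellipse with center (-2, 11).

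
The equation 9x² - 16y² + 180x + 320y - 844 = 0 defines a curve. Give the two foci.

9(x² + 20x) -16(y² - 20y) = 844
Complete the square in x and y: 9(x + 10)² -16(y - 10)² = 844 + 900 - 1600 = 144
Dividing both sides by 144: (x + 10)²/16 - (y - 10)²/9 = 1
Hyperbola, center (-10, 10), transverse axis horizontal; a² = 16, b² = 9.
c² = a² + b² = 16 + 9 = 25, so c = 5.
Foci lie on the horizontal axis through the center: (h ± c, k).

(-15, 10) and (-5, 10)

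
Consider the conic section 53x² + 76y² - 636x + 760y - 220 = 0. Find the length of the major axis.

4√19

Group the x- and y-terms: 53(x² - 12x) + 76(y² + 10y) = 220
Completing the square gives 53(x - 6)² + 76(y + 5)² = 220 + 1908 + 1900 = 4028.
Dividing both sides by 4028: (x - 6)²/76 + (y + 5)²/53 = 1
Ellipse, center (6, -5), major axis horizontal; a² = 76, b² = 53.
a² = 76 so a = 2√19; the major axis has length 2a = 4√19.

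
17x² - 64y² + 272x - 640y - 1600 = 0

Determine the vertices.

Group: 17(x² + 16x) -64(y² + 10y) = 1600
17(x + 8)² -64(y + 5)² = 1600 + 1088 - 1600 = 1088
Divide through by 1088 to get (x + 8)²/64 - (y + 5)²/17 = 1.
Hyperbola, center (-8, -5), transverse axis horizontal; a² = 64, b² = 17.
a = 8. Vertices at (h ± a, k).

(-16, -5) and (0, -5)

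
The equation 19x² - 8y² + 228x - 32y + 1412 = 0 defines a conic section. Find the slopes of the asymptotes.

Rearranging, 19(x² + 12x) -8(y² + 4y) = -1412.
Complete the square: 19(x + 6)² -8(y + 2)² = -1412 + 684 - 32 = -760
Dividing both sides by -760: (y + 2)²/95 - (x + 6)²/40 = 1
Hyperbola, center (-6, -2), transverse axis vertical; a² = 95, b² = 40.
For a vertical hyperbola the asymptotes have slope ±a/b.
Here that is ±√95/2√10 = ±√38/4.

√38/4 and -√38/4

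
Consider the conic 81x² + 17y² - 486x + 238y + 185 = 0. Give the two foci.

(3, -15) and (3, 1)

Group the x- and y-terms: 81(x² - 6x) + 17(y² + 14y) = -185
Complete the square: 81(x - 3)² + 17(y + 7)² = -185 + 729 + 833 = 1377
Divide through by 1377 to get (x - 3)²/17 + (y + 7)²/81 = 1.
Ellipse, center (3, -7), major axis vertical; a² = 81, b² = 17.
c² = a² - b² = 81 - 17 = 64, so c = 8.
Foci lie on the vertical axis through the center: (h, k ± c).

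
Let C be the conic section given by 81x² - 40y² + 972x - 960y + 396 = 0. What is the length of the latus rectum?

80/9

Group: 81(x² + 12x) -40(y² + 24y) = -396
Complete the square: 81(x + 6)² -40(y + 12)² = -396 + 2916 - 5760 = -3240
Divide through by -3240 to get (y + 12)²/81 - (x + 6)²/40 = 1.
Hyperbola, center (-6, -12), transverse axis vertical; a² = 81, b² = 40.
Latus rectum length = 2b²/a = 2·40/9 = 80/9.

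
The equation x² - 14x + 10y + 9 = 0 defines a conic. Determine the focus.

Only x is squared. Complete the square in x: (x - 7)² = -10(y - 4).
Vertex (7, 4); 4p = -10 so p = -5/2. Opens down.
Focus is p units from the vertex along the axis: (h, k + p).

(7, 3/2)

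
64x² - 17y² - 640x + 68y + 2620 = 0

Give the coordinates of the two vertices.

(5, -6) and (5, 10)

Collect terms: 64(x² - 10x) -17(y² - 4y) = -2620
Complete the square: 64(x - 5)² -17(y - 2)² = -2620 + 1600 - 68 = -1088
Divide by -1088: (y - 2)²/64 - (x - 5)²/17 = 1
Hyperbola, center (5, 2), transverse axis vertical; a² = 64, b² = 17.
a = 8. Vertices at (h, k ± a).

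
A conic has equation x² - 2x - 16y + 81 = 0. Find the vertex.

Only x is squared. Complete the square in x: (x - 1)² = 16(y - 5).
Vertex (1, 5); 4p = 16 so p = 4. Opens up.

(1, 5)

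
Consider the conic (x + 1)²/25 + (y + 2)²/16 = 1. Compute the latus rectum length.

32/5

Center (-1, -2). The larger denominator 25 sits under the x-term, so the major axis is horizontal; a² = 25, b² = 16.
Latus rectum length = 2b²/a = 2·16/5 = 32/5.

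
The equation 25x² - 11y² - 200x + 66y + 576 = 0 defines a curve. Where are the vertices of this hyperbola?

(4, -2) and (4, 8)

Collect terms: 25(x² - 8x) -11(y² - 6y) = -576
Completing the square gives 25(x - 4)² -11(y - 3)² = -576 + 400 - 99 = -275.
Dividing both sides by -275: (y - 3)²/25 - (x - 4)²/11 = 1
Hyperbola, center (4, 3), transverse axis vertical; a² = 25, b² = 11.
a = 5. Vertices at (h, k ± a).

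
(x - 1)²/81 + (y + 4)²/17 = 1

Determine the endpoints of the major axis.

(-8, -4) and (10, -4)

Center (1, -4). The larger denominator 81 sits under the x-term, so the major axis is horizontal; a² = 81, b² = 17.
a = 9. Vertices at (h ± a, k).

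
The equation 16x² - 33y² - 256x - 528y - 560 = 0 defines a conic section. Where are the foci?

(8, -15) and (8, -1)

16(x² - 16x) -33(y² + 16y) = 560
16(x - 8)² -33(y + 8)² = 560 + 1024 - 2112 = -528
Dividing both sides by -528: (y + 8)²/16 - (x - 8)²/33 = 1
Hyperbola, center (8, -8), transverse axis vertical; a² = 16, b² = 33.
c² = a² + b² = 16 + 33 = 49, so c = 7.
Foci lie on the vertical axis through the center: (h, k ± c).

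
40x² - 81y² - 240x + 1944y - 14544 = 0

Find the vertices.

(-6, 12) and (12, 12)

Collect terms: 40(x² - 6x) -81(y² - 24y) = 14544
Completing the square gives 40(x - 3)² -81(y - 12)² = 14544 + 360 - 11664 = 3240.
Dividing both sides by 3240: (x - 3)²/81 - (y - 12)²/40 = 1
Hyperbola, center (3, 12), transverse axis horizontal; a² = 81, b² = 40.
a = 9. Vertices at (h ± a, k).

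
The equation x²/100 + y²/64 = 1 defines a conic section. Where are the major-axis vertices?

(-10, 0) and (10, 0)

Center (0, 0). The larger denominator 100 sits under the x-term, so the major axis is horizontal; a² = 100, b² = 64.
a = 10. Vertices at (h ± a, k).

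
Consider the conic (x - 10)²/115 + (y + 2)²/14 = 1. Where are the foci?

Center (10, -2). The larger denominator 115 sits under the x-term, so the major axis is horizontal; a² = 115, b² = 14.
c² = a² - b² = 115 - 14 = 101, so c = √101.
Foci lie on the horizontal axis through the center: (h ± c, k).

(10 - √101, -2) and (10 + √101, -2)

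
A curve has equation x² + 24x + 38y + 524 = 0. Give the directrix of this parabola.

y = -1/2

Only x is squared. Complete the square in x: (x + 12)² = -38(y + 10).
Vertex (-12, -10); 4p = -38 so p = -19/2. Opens down.
Directrix is the horizontal line y = k − p = -10 − (-19/2) = -1/2.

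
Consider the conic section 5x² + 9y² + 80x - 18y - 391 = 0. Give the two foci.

Group the x- and y-terms: 5(x² + 16x) + 9(y² - 2y) = 391
5(x + 8)² + 9(y - 1)² = 391 + 320 + 9 = 720
Divide by 720: (x + 8)²/144 + (y - 1)²/80 = 1
Ellipse, center (-8, 1), major axis horizontal; a² = 144, b² = 80.
c² = a² - b² = 144 - 80 = 64, so c = 8.
Foci lie on the horizontal axis through the center: (h ± c, k).

(-16, 1) and (0, 1)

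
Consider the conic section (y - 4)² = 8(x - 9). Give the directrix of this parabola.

Vertex (9, 4); 4p = 8 so p = 2. Opens right.
Directrix is the vertical line x = h − p = 9 − (2) = 7.

x = 7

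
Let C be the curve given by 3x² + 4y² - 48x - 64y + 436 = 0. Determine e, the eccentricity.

3(x² - 16x) + 4(y² - 16y) = -436
Complete the square in x and y: 3(x - 8)² + 4(y - 8)² = -436 + 192 + 256 = 12
Dividing both sides by 12: (x - 8)²/4 + (y - 8)²/3 = 1
Ellipse, center (8, 8), major axis horizontal; a² = 4, b² = 3.
c² = a² - b² = 1, so c = 1.
e = c/a = 1/2.

e = 1/2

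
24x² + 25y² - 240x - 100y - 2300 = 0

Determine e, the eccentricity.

Collect terms: 24(x² - 10x) + 25(y² - 4y) = 2300
24(x - 5)² + 25(y - 2)² = 2300 + 600 + 100 = 3000
Divide by 3000: (x - 5)²/125 + (y - 2)²/120 = 1
Ellipse, center (5, 2), major axis horizontal; a² = 125, b² = 120.
c² = a² - b² = 5, so c = √5.
e = c/a = √5/5√5 = 1/5.

e = 1/5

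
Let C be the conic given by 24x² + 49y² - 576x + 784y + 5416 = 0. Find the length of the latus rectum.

48/7

Group the x- and y-terms: 24(x² - 24x) + 49(y² + 16y) = -5416
Complete the square: 24(x - 12)² + 49(y + 8)² = -5416 + 3456 + 3136 = 1176
Dividing both sides by 1176: (x - 12)²/49 + (y + 8)²/24 = 1
Ellipse, center (12, -8), major axis horizontal; a² = 49, b² = 24.
Latus rectum length = 2b²/a = 2·24/7 = 48/7.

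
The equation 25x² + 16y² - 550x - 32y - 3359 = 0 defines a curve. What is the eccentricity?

e = 3/5

Group the x- and y-terms: 25(x² - 22x) + 16(y² - 2y) = 3359
Complete the square: 25(x - 11)² + 16(y - 1)² = 3359 + 3025 + 16 = 6400
Divide by 6400: (x - 11)²/256 + (y - 1)²/400 = 1
Ellipse, center (11, 1), major axis vertical; a² = 400, b² = 256.
c² = a² - b² = 144, so c = 12.
e = c/a = 12/20 = 3/5.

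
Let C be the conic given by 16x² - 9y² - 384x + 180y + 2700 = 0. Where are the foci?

(12, -5) and (12, 25)

Group: 16(x² - 24x) -9(y² - 20y) = -2700
16(x - 12)² -9(y - 10)² = -2700 + 2304 - 900 = -1296
Dividing both sides by -1296: (y - 10)²/144 - (x - 12)²/81 = 1
Hyperbola, center (12, 10), transverse axis vertical; a² = 144, b² = 81.
c² = a² + b² = 144 + 81 = 225, so c = 15.
Foci lie on the vertical axis through the center: (h, k ± c).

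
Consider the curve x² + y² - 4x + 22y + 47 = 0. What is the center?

(2, -11)

Collect terms: (x² - 4x) + (y² + 22y) = -47
Completing the square gives (x - 2)² + (y + 11)² = -47 + 4 + 121 = 78.
So (x - 2)² + (y + 11)² = 78.
Circle centered at (2, -11) with r² = 78.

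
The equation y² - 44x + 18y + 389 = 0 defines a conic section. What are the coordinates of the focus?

(18, -9)

Only y is squared. Complete the square in y: (y + 9)² = 44(x - 7).
Vertex (7, -9); 4p = 44 so p = 11. Opens right.
Focus is p units from the vertex along the axis: (h + p, k).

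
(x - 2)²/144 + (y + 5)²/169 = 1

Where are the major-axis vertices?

Center (2, -5). The larger denominator 169 sits under the y-term, so the major axis is vertical; a² = 169, b² = 144.
a = 13. Vertices at (h, k ± a).

(2, -18) and (2, 8)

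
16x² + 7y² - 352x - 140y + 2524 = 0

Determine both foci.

(11, 7) and (11, 13)

Collect terms: 16(x² - 22x) + 7(y² - 20y) = -2524
Complete the square in x and y: 16(x - 11)² + 7(y - 10)² = -2524 + 1936 + 700 = 112
Divide by 112: (x - 11)²/7 + (y - 10)²/16 = 1
Ellipse, center (11, 10), major axis vertical; a² = 16, b² = 7.
c² = a² - b² = 16 - 7 = 9, so c = 3.
Foci lie on the vertical axis through the center: (h, k ± c).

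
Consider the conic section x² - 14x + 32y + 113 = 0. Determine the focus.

Only x is squared. Complete the square in x: (x - 7)² = -32(y + 2).
Vertex (7, -2); 4p = -32 so p = -8. Opens down.
Focus is p units from the vertex along the axis: (h, k + p).

(7, -10)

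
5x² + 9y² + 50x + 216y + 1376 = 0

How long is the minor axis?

Collect terms: 5(x² + 10x) + 9(y² + 24y) = -1376
5(x + 5)² + 9(y + 12)² = -1376 + 125 + 1296 = 45
Divide through by 45 to get (x + 5)²/9 + (y + 12)²/5 = 1.
Ellipse, center (-5, -12), major axis horizontal; a² = 9, b² = 5.
b² = 5 so b = √5; the minor axis has length 2b = 2√5.

2√5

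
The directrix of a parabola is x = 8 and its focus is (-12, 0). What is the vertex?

The vertex is the midpoint between the focus and the directrix along the axis of symmetry.
Axis is horizontal (directrix is vertical). Vertex x-coordinate = (-12 + 8)/2 = -2; y-coordinate = 0.

(-2, 0)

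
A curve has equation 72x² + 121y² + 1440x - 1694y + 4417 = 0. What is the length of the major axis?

Rearranging, 72(x² + 20x) + 121(y² - 14y) = -4417.
72(x + 10)² + 121(y - 7)² = -4417 + 7200 + 5929 = 8712
Divide through by 8712 to get (x + 10)²/121 + (y - 7)²/72 = 1.
Ellipse, center (-10, 7), major axis horizontal; a² = 121, b² = 72.
a² = 121 so a = 11; the major axis has length 2a = 22.

22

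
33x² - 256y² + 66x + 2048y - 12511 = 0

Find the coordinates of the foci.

33(x² + 2x) -256(y² - 8y) = 12511
Completing the square gives 33(x + 1)² -256(y - 4)² = 12511 + 33 - 4096 = 8448.
Dividing both sides by 8448: (x + 1)²/256 - (y - 4)²/33 = 1
Hyperbola, center (-1, 4), transverse axis horizontal; a² = 256, b² = 33.
c² = a² + b² = 256 + 33 = 289, so c = 17.
Foci lie on the horizontal axis through the center: (h ± c, k).

(-18, 4) and (16, 4)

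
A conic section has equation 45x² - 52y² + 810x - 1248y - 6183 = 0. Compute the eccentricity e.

Collect terms: 45(x² + 18x) -52(y² + 24y) = 6183
Complete the square: 45(x + 9)² -52(y + 12)² = 6183 + 3645 - 7488 = 2340
Dividing both sides by 2340: (x + 9)²/52 - (y + 12)²/45 = 1
Hyperbola, center (-9, -12), transverse axis horizontal; a² = 52, b² = 45.
c² = a² + b² = 97, so c = √97.
e = c/a = √97/2√13 = √1261/26.

e = √1261/26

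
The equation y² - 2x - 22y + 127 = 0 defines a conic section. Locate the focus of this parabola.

Only y is squared. Complete the square in y: (y - 11)² = 2(x - 3).
Vertex (3, 11); 4p = 2 so p = 1/2. Opens right.
Focus is p units from the vertex along the axis: (h + p, k).

(7/2, 11)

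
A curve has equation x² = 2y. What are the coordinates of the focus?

(0, 1/2)

Vertex (0, 0); 4p = 2 so p = 1/2. Opens up.
Focus is p units from the vertex along the axis: (h, k + p).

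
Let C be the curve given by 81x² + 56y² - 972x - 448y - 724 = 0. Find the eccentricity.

Group the x- and y-terms: 81(x² - 12x) + 56(y² - 8y) = 724
Complete the square: 81(x - 6)² + 56(y - 4)² = 724 + 2916 + 896 = 4536
Dividing both sides by 4536: (x - 6)²/56 + (y - 4)²/81 = 1
Ellipse, center (6, 4), major axis vertical; a² = 81, b² = 56.
c² = a² - b² = 25, so c = 5.
e = c/a = 5/9.

e = 5/9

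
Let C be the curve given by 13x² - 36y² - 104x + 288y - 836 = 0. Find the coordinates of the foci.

(-3, 4) and (11, 4)

Group the x- and y-terms: 13(x² - 8x) -36(y² - 8y) = 836
Completing the square gives 13(x - 4)² -36(y - 4)² = 836 + 208 - 576 = 468.
Divide through by 468 to get (x - 4)²/36 - (y - 4)²/13 = 1.
Hyperbola, center (4, 4), transverse axis horizontal; a² = 36, b² = 13.
c² = a² + b² = 36 + 13 = 49, so c = 7.
Foci lie on the horizontal axis through the center: (h ± c, k).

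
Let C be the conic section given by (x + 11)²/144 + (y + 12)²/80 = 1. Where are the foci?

Center (-11, -12). The larger denominator 144 sits under the x-term, so the major axis is horizontal; a² = 144, b² = 80.
c² = a² - b² = 144 - 80 = 64, so c = 8.
Foci lie on the horizontal axis through the center: (h ± c, k).

(-19, -12) and (-3, -12)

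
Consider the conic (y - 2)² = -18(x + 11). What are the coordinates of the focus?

Vertex (-11, 2); 4p = -18 so p = -9/2. Opens left.
Focus is p units from the vertex along the axis: (h + p, k).

(-31/2, 2)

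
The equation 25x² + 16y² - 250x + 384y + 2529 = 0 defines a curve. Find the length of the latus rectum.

32/5

Group: 25(x² - 10x) + 16(y² + 24y) = -2529
Complete the square in x and y: 25(x - 5)² + 16(y + 12)² = -2529 + 625 + 2304 = 400
Dividing both sides by 400: (x - 5)²/16 + (y + 12)²/25 = 1
Ellipse, center (5, -12), major axis vertical; a² = 25, b² = 16.
Latus rectum length = 2b²/a = 2·16/5 = 32/5.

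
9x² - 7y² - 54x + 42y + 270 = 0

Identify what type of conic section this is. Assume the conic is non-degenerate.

hyperbola

No xy term. Coefficients of x² and y² are A = 9, C = -7.
A and C have opposite signs ⇒ hyperbola.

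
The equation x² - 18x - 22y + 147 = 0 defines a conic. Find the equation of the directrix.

y = -5/2

Only x is squared. Complete the square in x: (x - 9)² = 22(y - 3).
Vertex (9, 3); 4p = 22 so p = 11/2. Opens up.
Directrix is the horizontal line y = k − p = 3 − (11/2) = -5/2.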